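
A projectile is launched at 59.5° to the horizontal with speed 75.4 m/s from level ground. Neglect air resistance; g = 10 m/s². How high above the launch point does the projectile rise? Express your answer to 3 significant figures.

Vertical component of launch velocity: v_y = 75.4 sin 59.5° = 64.97 m/s.
At the highest point the vertical velocity is zero, so v_y² = 2 g h_max.
h_max = (64.97)² / (2 × 10) = 4221 / 20.00 = 211 m.

211 m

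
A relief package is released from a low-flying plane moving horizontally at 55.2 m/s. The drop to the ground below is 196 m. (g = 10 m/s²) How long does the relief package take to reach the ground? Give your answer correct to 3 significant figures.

The horizontal speed doesn't affect the fall. With v_y0 = 0, h = ½ g t².
t = √(2 × 196 / 10) = √39.20 = 6.26 s.

6.26 s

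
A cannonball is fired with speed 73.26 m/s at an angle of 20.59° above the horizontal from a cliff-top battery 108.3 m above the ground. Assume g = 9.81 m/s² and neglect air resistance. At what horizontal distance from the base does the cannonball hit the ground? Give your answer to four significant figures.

Components: v_x = 73.26 cos 20.59° = 68.580 m/s, v_y = 73.26 sin 20.59° = 25.764 m/s.
Vertical: 0 = 108.3 + 25.764 t − ½(9.81) t² ⇒ 4.905 t² − 25.764 t − 108.3 = 0.
t = [25.764 + √(663.78 + 2124.8)] / 9.810 = 8.0093 s.
Horizontal: R = v_x · t = 68.580 × 8.0093 = 549.3 m.

549.3 m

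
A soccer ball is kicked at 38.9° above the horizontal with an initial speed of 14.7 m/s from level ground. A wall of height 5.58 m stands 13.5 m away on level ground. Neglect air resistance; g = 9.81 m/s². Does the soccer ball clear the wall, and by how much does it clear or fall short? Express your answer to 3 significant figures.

v_x = 14.7 cos 38.9° = 11.44 m/s; v_y0 = 14.7 sin 38.9° = 9.231 m/s.
Time to reach the wall: t = 13.5 / 11.44 = 1.180 s.
Height at that point: y = 9.231×1.180 − 4.905×1.180² = 4.063 m.
That is 5.58 − 4.063 = 1.52 m below the top of the wall, so the soccer ball does not clear it.

No — it falls 1.52 m short of clearing the wall.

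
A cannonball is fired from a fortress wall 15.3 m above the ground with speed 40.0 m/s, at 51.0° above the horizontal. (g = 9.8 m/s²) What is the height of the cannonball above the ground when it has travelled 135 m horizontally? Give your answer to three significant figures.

v_x = 40.0 cos 51.0° = 25.17 m/s, v_y0 = 40.0 sin 51.0° = 31.09 m/s.
Time to reach x = 135 m: t = x / v_x = 135 / 25.17 = 5.364 s.
y = 15.3 + v_y0 t − ½ g t² = 15.3 + 31.09×5.364 − 4.900×5.364² = 41.1 m.

41.1 m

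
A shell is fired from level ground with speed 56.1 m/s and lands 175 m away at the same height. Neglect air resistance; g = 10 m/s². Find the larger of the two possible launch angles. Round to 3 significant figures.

73.1°

Level-ground range: R = v₀² sin(2θ)/g ⇒ sin 2θ = R g / v₀² = 175×10/56.1² = 0.5560.
2θ = arcsin(0.5560) = 33.78° or 180° − 33.78° = 146.22°.
So θ = 16.9° or θ = 73.1°.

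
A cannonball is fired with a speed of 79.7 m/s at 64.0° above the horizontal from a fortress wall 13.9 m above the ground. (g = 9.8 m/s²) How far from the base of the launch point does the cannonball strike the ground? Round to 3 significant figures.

517 m

Components: v_x = 79.7 cos 64.0° = 34.94 m/s, v_y = 79.7 sin 64.0° = 71.63 m/s.
Vertical: 0 = 13.9 + 71.63 t − ½(9.8) t² ⇒ 4.900 t² − 71.63 t − 13.9 = 0.
t = [71.63 + √(5131 + 272.4)] / 9.800 = 14.81 s.
Horizontal: R = v_x · t = 34.94 × 14.81 = 517 m.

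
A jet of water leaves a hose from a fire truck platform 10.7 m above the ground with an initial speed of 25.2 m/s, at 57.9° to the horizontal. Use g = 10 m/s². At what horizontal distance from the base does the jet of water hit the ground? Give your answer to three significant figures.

Components: v_x = 25.2 cos 57.9° = 13.39 m/s, v_y = 25.2 sin 57.9° = 21.35 m/s.
Vertical: 0 = 10.7 + 21.35 t − ½(10) t² ⇒ 5.000 t² − 21.35 t − 10.7 = 0.
t = [21.35 + √(455.8 + 214.0)] / 10.00 = 4.723 s.
Horizontal: R = v_x · t = 13.39 × 4.723 = 63.2 m.

63.2 m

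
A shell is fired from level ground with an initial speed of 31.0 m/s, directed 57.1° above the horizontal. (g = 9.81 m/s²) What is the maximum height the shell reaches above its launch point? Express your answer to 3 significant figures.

Vertical component of launch velocity: v_y = 31.0 sin 57.1° = 26.03 m/s.
At the highest point the vertical velocity is zero, so v_y² = 2 g h_max.
h_max = (26.03)² / (2 × 9.81) = 677.6 / 19.62 = 34.5 m.

34.5 m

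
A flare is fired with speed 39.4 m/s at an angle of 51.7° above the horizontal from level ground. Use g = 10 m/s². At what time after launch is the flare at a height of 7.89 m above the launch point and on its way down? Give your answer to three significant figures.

v_y0 = 39.4 sin 51.7° = 30.92 m/s.
Set y = v_y0 t − ½ g t² = 7.89: 5.000 t² − 30.92 t + 7.89 = 0.
t = [30.92 ± √(956.0 − 157.8)] / 10 = (30.92 ± 28.25) / 10, giving t = 0.267 s or t = 5.92 s.
On the way down corresponds to the larger root: t = 5.92 s.

5.92 s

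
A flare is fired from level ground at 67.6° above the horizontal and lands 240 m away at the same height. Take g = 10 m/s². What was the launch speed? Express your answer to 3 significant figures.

58.4 m/s

On level ground, R = v₀² sin(2θ) / g, so v₀ = √(R g / sin 2θ).
sin(2 × 67.6°) = 0.7046.
v₀ = √(240 × 10 / 0.7046) = √3406 = 58.4 m/s.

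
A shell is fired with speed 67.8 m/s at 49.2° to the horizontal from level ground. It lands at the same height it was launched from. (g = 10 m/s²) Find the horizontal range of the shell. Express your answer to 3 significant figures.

For level ground, R = v₀² sin(2θ) / g.
sin(2 × 49.2°) = sin 98.40° = 0.9893.
R = (67.8)² × 0.9893 / 10 = 455 m.

455 m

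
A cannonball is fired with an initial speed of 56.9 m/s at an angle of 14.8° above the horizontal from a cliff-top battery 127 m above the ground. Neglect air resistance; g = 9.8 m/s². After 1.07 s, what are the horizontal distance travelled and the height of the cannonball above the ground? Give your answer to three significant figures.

v_x = 56.9 cos 14.8° = 55.01 m/s; v_y0 = 56.9 sin 14.8° = 14.53 m/s.
x = v_x t = 55.01 × 1.07 = 58.9 m.
y = 127 + v_y0 t − ½ g t² = 137 m.

x = 58.9 m, y = 137 m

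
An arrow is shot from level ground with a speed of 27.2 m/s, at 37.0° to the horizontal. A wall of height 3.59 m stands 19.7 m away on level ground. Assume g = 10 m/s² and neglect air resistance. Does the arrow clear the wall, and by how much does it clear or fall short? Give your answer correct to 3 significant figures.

Yes — it clears the wall by 7.14 m.

v_x = 27.2 cos 37.0° = 21.72 m/s; v_y0 = 27.2 sin 37.0° = 16.37 m/s.
Time to reach the wall: t = 19.7 / 21.72 = 0.9070 s.
Height at that point: y = 16.37×0.9070 − 5.000×0.9070² = 10.73 m.
That is 10.73 − 3.59 = 7.14 m above the top of the wall, so the arrow clears it.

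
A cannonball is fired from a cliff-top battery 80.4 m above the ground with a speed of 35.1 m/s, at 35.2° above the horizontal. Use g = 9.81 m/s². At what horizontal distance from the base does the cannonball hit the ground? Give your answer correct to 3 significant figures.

189 m

Components: v_x = 35.1 cos 35.2° = 28.68 m/s, v_y = 35.1 sin 35.2° = 20.23 m/s.
Vertical: 0 = 80.4 + 20.23 t − ½(9.81) t² ⇒ 4.905 t² − 20.23 t − 80.4 = 0.
t = [20.23 + √(409.3 + 1577)] / 9.810 = 6.605 s.
Horizontal: R = v_x · t = 28.68 × 6.605 = 189 m.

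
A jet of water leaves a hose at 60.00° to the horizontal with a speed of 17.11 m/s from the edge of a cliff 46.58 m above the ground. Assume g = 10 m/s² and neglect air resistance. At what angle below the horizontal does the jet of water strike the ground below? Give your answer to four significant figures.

75.85°

v_x = 17.11 cos 60.00° = 8.5550 m/s.
At impact |v_y| = √(v_y0² + 2 g h) = √(14.818² + 2×10×46.58) = 33.929 m/s.
Angle below horizontal = arctan(|v_y| / v_x) = arctan(33.929 / 8.5550) = 75.85°.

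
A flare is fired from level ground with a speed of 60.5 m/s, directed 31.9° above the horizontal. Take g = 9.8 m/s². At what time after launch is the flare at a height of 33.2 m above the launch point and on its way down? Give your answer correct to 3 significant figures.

5.23 s

v_y0 = 60.5 sin 31.9° = 31.97 m/s.
Set y = v_y0 t − ½ g t² = 33.2: 4.900 t² − 31.97 t + 33.2 = 0.
t = [31.97 ± √(1022 − 650.7)] / 9.8 = (31.97 ± 19.27) / 9.8, giving t = 1.30 s or t = 5.23 s.
On the way down corresponds to the larger root: t = 5.23 s.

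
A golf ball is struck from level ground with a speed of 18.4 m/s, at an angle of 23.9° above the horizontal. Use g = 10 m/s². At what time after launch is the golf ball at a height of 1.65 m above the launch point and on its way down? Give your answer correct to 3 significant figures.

1.22 s

v_y0 = 18.4 sin 23.9° = 7.455 m/s.
Set y = v_y0 t − ½ g t² = 1.65: 5.000 t² − 7.455 t + 1.65 = 0.
t = [7.455 ± √(55.58 − 33.00)] / 10 = (7.455 ± 4.752) / 10, giving t = 0.270 s or t = 1.22 s.
On the way down corresponds to the larger root: t = 1.22 s.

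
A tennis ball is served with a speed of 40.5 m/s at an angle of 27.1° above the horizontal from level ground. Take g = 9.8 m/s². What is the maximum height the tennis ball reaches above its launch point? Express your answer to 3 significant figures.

Vertical component of launch velocity: v_y = 40.5 sin 27.1° = 18.45 m/s.
At the highest point the vertical velocity is zero, so v_y² = 2 g h_max.
h_max = (18.45)² / (2 × 9.8) = 340.4 / 19.60 = 17.4 m.

17.4 m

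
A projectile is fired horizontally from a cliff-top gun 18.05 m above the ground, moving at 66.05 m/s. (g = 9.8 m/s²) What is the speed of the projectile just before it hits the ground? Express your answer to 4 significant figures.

Fall time: t = √(2 × 18.05 / 9.8) = 1.9193 s.
At impact: v_x = 66.05 m/s (unchanged), v_y = g t = 9.8 × 1.9193 = 18.809 m/s.
Speed = √(v_x² + v_y²) = √(4362.6 + 353.78) = 68.68 m/s.

68.68 m/s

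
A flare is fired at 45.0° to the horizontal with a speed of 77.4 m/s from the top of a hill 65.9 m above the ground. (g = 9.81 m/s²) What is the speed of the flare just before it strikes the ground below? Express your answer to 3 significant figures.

v_x = 77.4 cos 45.0° = 54.73 m/s is unchanged throughout.
For the vertical component, v_y² = v_y0² + 2 g h = (54.73)² + 2×9.81×65.9 = 4288, so |v_y| = 65.48 m/s.
Impact speed = √(v_x² + v_y²) = √(2995 + 4288) = 85.3 m/s.

85.3 m/s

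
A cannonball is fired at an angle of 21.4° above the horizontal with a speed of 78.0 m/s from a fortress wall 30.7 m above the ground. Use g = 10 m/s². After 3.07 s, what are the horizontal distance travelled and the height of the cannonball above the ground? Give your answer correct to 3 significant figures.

x = 223 m, y = 70.9 m

v_x = 78.0 cos 21.4° = 72.62 m/s; v_y0 = 78.0 sin 21.4° = 28.46 m/s.
x = v_x t = 72.62 × 3.07 = 223 m.
y = 30.7 + v_y0 t − ½ g t² = 70.9 m.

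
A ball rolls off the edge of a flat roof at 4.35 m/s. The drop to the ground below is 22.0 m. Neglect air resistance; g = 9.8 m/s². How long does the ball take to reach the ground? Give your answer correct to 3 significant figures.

The horizontal speed doesn't affect the fall. With v_y0 = 0, h = ½ g t².
t = √(2 × 22.0 / 9.8) = √4.490 = 2.12 s.

2.12 s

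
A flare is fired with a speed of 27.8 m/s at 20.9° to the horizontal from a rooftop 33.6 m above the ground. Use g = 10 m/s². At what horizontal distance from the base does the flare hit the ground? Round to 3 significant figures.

97.8 m

Components: v_x = 27.8 cos 20.9° = 25.97 m/s, v_y = 27.8 sin 20.9° = 9.917 m/s.
Vertical: 0 = 33.6 + 9.917 t − ½(10) t² ⇒ 5.000 t² − 9.917 t − 33.6 = 0.
t = [9.917 + √(98.35 + 672.0)] / 10.00 = 3.767 s.
Horizontal: R = v_x · t = 25.97 × 3.767 = 97.8 m.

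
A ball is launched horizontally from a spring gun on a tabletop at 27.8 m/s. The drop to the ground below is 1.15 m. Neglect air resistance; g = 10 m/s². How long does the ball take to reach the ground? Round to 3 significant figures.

0.480 s

The horizontal speed doesn't affect the fall. With v_y0 = 0, h = ½ g t².
t = √(2 × 1.15 / 10) = √0.2300 = 0.480 s.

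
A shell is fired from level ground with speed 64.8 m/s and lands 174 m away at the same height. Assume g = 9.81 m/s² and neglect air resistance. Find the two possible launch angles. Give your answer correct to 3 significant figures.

12.0° and 78.0°

Level-ground range: R = v₀² sin(2θ)/g ⇒ sin 2θ = R g / v₀² = 174×9.81/64.8² = 0.4065.
2θ = arcsin(0.4065) = 23.99° or 180° − 23.99° = 156.01°.
So θ = 12.0° or θ = 78.0°.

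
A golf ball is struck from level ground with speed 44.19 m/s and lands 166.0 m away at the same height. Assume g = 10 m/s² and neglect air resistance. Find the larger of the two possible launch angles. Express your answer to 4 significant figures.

60.89°

Level-ground range: R = v₀² sin(2θ)/g ⇒ sin 2θ = R g / v₀² = 166.0×10/44.19² = 0.8501.
2θ = arcsin(0.8501) = 58.223° or 180° − 58.223° = 121.777°.
So θ = 29.11° or θ = 60.89°.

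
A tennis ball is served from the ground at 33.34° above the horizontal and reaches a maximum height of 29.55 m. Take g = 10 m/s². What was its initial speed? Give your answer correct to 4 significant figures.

44.23 m/s

At maximum height v_y = 0, so (v₀ sin θ)² = 2 g H.
v₀ sin 33.34° = √(2 × 10 × 29.55) = 24.310 m/s.
v₀ = 24.310 / sin 33.34° = 24.310 / 0.5496 = 44.23 m/s.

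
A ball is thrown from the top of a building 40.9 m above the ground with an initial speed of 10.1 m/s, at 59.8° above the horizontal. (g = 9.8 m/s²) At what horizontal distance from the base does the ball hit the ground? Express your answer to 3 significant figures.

19.9 m

Components: v_x = 10.1 cos 59.8° = 5.081 m/s, v_y = 10.1 sin 59.8° = 8.729 m/s.
Vertical: 0 = 40.9 + 8.729 t − ½(9.8) t² ⇒ 4.900 t² − 8.729 t − 40.9 = 0.
t = [8.729 + √(76.20 + 801.6)] / 9.800 = 3.914 s.
Horizontal: R = v_x · t = 5.081 × 3.914 = 19.9 m.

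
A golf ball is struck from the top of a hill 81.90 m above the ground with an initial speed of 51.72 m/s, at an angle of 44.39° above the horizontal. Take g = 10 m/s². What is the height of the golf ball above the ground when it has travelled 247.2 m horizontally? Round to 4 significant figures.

100.2 m

v_x = 51.72 cos 44.39° = 36.959 m/s, v_y0 = 51.72 sin 44.39° = 36.180 m/s.
Time to reach x = 247.2 m: t = x / v_x = 247.2 / 36.959 = 6.6885 s.
y = 81.90 + v_y0 t − ½ g t² = 81.90 + 36.180×6.6885 − 5.000×6.6885² = 100.2 m.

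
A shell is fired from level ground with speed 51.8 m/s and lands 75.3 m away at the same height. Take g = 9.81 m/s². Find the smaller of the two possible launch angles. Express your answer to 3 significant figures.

7.99°

Level-ground range: R = v₀² sin(2θ)/g ⇒ sin 2θ = R g / v₀² = 75.3×9.81/51.8² = 0.2753.
2θ = arcsin(0.2753) = 15.98° or 180° − 15.98° = 164.02°.
So θ = 7.99° or θ = 82.0°.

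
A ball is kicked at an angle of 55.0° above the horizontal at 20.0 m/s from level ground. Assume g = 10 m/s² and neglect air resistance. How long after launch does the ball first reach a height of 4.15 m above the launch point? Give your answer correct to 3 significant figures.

0.277 s

v_y0 = 20.0 sin 55.0° = 16.38 m/s.
Set y = v_y0 t − ½ g t² = 4.15: 5.000 t² − 16.38 t + 4.15 = 0.
t = [16.38 ± √(268.3 − 83.00)] / 10 = (16.38 ± 13.61) / 10, giving t = 0.277 s or t = 3.00 s.
The ball is on the way up at the first time, so t = 0.277 s.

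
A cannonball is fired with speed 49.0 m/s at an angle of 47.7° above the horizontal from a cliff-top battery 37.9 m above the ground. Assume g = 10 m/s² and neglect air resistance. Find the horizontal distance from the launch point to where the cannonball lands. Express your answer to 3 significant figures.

270 m

Components: v_x = 49.0 cos 47.7° = 32.98 m/s, v_y = 49.0 sin 47.7° = 36.24 m/s.
Vertical: 0 = 37.9 + 36.24 t − ½(10) t² ⇒ 5.000 t² − 36.24 t − 37.9 = 0.
t = [36.24 + √(1313 + 758.0)] / 10.00 = 8.175 s.
Horizontal: R = v_x · t = 32.98 × 8.175 = 270 m.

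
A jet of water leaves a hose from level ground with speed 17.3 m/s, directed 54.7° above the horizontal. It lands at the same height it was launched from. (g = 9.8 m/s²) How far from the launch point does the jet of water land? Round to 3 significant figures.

For level ground, R = v₀² sin(2θ) / g.
sin(2 × 54.7°) = sin 109.4° = 0.9432.
R = (17.3)² × 0.9432 / 9.8 = 28.8 m.

28.8 m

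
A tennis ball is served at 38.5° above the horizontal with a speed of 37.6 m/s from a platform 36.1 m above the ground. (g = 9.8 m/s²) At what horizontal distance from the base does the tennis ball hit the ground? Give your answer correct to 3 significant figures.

Components: v_x = 37.6 cos 38.5° = 29.43 m/s, v_y = 37.6 sin 38.5° = 23.41 m/s.
Vertical: 0 = 36.1 + 23.41 t − ½(9.8) t² ⇒ 4.900 t² − 23.41 t − 36.1 = 0.
t = [23.41 + √(548.0 + 707.6)] / 9.800 = 6.005 s.
Horizontal: R = v_x · t = 29.43 × 6.005 = 177 m.

177 m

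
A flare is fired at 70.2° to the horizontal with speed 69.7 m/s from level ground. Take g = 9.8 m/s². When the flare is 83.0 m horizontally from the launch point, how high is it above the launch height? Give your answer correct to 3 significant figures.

v_x = 69.7 cos 70.2° = 23.61 m/s, v_y0 = 69.7 sin 70.2° = 65.58 m/s.
Time to reach x = 83.0 m: t = x / v_x = 83.0 / 23.61 = 3.515 s.
y = v_y0 t − ½ g t² = 65.58×3.515 − 4.900×3.515² = 170 m.

170 m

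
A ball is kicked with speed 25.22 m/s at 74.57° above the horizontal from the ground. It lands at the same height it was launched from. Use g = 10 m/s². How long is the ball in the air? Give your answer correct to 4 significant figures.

4.862 s

Vertical component: v_y = 25.22 sin 74.57° = 24.311 m/s.
For a projectile landing at launch height, time of flight is t = 2 v_y / g = 2 × 24.311 / 10 = 4.862 s.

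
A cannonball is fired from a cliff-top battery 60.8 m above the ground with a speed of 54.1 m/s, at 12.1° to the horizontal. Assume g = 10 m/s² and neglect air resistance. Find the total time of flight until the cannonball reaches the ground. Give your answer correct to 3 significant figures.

Vertical component: v_y = 54.1 sin 12.1° = 11.34 m/s.
Taking up as positive with launch at y = 60.8 m, landing at y = 0: 0 = 60.8 + 11.34 t − ½(10) t².
Solving 5.000 t² − 11.34 t − 60.8 = 0 gives t = [11.34 + √(11.34² + 4·5.000·60.8)] / 10.00 = 4.80 s.

4.80 s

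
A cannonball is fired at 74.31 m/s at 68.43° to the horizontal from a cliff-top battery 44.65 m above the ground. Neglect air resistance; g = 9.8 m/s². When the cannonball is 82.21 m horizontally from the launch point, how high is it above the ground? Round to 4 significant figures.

208.2 m

v_x = 74.31 cos 68.43° = 27.319 m/s, v_y0 = 74.31 sin 68.43° = 69.106 m/s.
Time to reach x = 82.21 m: t = x / v_x = 82.21 / 27.319 = 3.0093 s.
y = 44.65 + v_y0 t − ½ g t² = 44.65 + 69.106×3.0093 − 4.900×3.0093² = 208.2 m.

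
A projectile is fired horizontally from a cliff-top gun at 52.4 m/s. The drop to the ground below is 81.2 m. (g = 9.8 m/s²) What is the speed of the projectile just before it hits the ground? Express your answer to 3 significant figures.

Fall time: t = √(2 × 81.2 / 9.8) = 4.071 s.
At impact: v_x = 52.4 m/s (unchanged), v_y = g t = 9.8 × 4.071 = 39.90 m/s.
Speed = √(v_x² + v_y²) = √(2746 + 1592) = 65.9 m/s.

65.9 m/s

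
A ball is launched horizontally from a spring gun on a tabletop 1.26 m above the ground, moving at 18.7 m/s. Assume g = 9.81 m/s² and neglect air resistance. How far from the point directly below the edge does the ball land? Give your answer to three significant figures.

Initial vertical velocity is zero, so the fall time comes from h = ½ g t²: t = √(2 × 1.26 / 9.81) = 0.5068 s.
Horizontal motion is uniform at 18.7 m/s, so x = 18.7 × 0.5068 = 9.48 m.

9.48 m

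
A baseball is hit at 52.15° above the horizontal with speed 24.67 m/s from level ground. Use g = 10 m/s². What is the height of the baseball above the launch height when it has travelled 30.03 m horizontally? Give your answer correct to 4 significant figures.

18.97 m

v_x = 24.67 cos 52.15° = 15.137 m/s, v_y0 = 24.67 sin 52.15° = 19.480 m/s.
Time to reach x = 30.03 m: t = x / v_x = 30.03 / 15.137 = 1.9839 s.
y = v_y0 t − ½ g t² = 19.480×1.9839 − 5.000×1.9839² = 18.97 m.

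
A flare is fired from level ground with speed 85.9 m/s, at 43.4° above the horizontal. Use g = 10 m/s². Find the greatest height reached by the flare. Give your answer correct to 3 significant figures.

174 m

Vertical component of launch velocity: v_y = 85.9 sin 43.4° = 59.02 m/s.
At the highest point the vertical velocity is zero, so v_y² = 2 g h_max.
h_max = (59.02)² / (2 × 10) = 3483 / 20.00 = 174 m.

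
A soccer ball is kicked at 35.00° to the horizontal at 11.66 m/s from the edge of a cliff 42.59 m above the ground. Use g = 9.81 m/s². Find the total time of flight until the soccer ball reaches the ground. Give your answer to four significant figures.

Vertical component: v_y = 11.66 sin 35.00° = 6.6879 m/s.
Taking up as positive with launch at y = 42.59 m, landing at y = 0: 0 = 42.59 + 6.6879 t − ½(9.81) t².
Solving 4.905 t² − 6.6879 t − 42.59 = 0 gives t = [6.6879 + √(6.6879² + 4·4.905·42.59)] / 9.810 = 3.706 s.

3.706 s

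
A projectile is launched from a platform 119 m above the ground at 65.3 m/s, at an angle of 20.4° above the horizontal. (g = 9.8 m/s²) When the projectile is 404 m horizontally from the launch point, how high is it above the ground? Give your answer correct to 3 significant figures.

v_x = 65.3 cos 20.4° = 61.20 m/s, v_y0 = 65.3 sin 20.4° = 22.76 m/s.
Time to reach x = 404 m: t = x / v_x = 404 / 61.20 = 6.601 s.
y = 119 + v_y0 t − ½ g t² = 119 + 22.76×6.601 − 4.900×6.601² = 55.7 m.

55.7 m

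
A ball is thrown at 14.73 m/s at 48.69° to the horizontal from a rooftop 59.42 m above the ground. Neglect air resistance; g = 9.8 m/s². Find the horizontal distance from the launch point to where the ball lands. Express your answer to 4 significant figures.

46.57 m

Components: v_x = 14.73 cos 48.69° = 9.7238 m/s, v_y = 14.73 sin 48.69° = 11.064 m/s.
Vertical: 0 = 59.42 + 11.064 t − ½(9.8) t² ⇒ 4.900 t² − 11.064 t − 59.42 = 0.
t = [11.064 + √(122.41 + 1164.6)] / 9.800 = 4.7897 s.
Horizontal: R = v_x · t = 9.7238 × 4.7897 = 46.57 m.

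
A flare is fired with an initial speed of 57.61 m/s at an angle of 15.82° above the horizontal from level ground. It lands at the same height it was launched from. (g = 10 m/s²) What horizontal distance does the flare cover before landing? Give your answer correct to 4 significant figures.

Components: v_x = 57.61 cos 15.82° = 55.428 m/s, v_y = 57.61 sin 15.82° = 15.705 m/s.
Time of flight (same landing height): t = 2 v_y / g = 2 × 15.705 / 10 = 3.1410 s.
Range: R = v_x · t = 55.428 × 3.1410 = 174.1 m.

174.1 m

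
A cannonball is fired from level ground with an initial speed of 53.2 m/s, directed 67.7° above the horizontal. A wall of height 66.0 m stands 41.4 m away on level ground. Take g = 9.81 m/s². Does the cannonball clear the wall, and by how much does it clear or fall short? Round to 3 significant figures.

v_x = 53.2 cos 67.7° = 20.19 m/s; v_y0 = 53.2 sin 67.7° = 49.22 m/s.
Time to reach the wall: t = 41.4 / 20.19 = 2.051 s.
Height at that point: y = 49.22×2.051 − 4.905×2.051² = 80.32 m.
That is 80.32 − 66.0 = 14.3 m above the top of the wall, so the cannonball clears it.

Yes — it clears the wall by 14.3 m.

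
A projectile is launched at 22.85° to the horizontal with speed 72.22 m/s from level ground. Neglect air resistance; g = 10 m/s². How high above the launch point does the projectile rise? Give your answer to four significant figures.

39.32 m

Vertical component of launch velocity: v_y = 72.22 sin 22.85° = 28.044 m/s.
At the highest point the vertical velocity is zero, so v_y² = 2 g h_max.
h_max = (28.044)² / (2 × 10) = 786.47 / 20.00 = 39.32 m.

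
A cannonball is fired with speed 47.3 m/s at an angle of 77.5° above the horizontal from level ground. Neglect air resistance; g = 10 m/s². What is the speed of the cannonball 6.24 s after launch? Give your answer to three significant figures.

19.2 m/s

v_x = 47.3 cos 77.5° = 10.24 m/s (constant).
v_y(t) = 47.3 sin 77.5° − g t = 46.18 − 10 × 6.24 = -16.22 m/s.
Speed = √(v_x² + v_y²) = √(104.9 + 263.1) = 19.2 m/s.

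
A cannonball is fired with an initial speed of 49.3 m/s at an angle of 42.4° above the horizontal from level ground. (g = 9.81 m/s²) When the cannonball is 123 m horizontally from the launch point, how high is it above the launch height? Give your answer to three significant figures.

v_x = 49.3 cos 42.4° = 36.41 m/s, v_y0 = 49.3 sin 42.4° = 33.24 m/s.
Time to reach x = 123 m: t = x / v_x = 123 / 36.41 = 3.378 s.
y = v_y0 t − ½ g t² = 33.24×3.378 − 4.905×3.378² = 56.3 m.

56.3 m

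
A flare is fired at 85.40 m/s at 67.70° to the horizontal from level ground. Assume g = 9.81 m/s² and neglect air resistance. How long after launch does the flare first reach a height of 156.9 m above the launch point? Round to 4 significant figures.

v_y0 = 85.40 sin 67.70° = 79.013 m/s.
Set y = v_y0 t − ½ g t² = 156.9: 4.905 t² − 79.013 t + 156.9 = 0.
t = [79.013 ± √(6243.1 − 3078.4)] / 9.81 = (79.013 ± 56.256) / 9.81, giving t = 2.320 s or t = 13.79 s.
The flare is on the way up at the first time, so t = 2.320 s.

2.320 s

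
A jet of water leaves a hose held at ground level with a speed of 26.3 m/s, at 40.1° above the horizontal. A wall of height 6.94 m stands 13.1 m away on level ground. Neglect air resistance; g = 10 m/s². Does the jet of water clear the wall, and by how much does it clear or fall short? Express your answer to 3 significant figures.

v_x = 26.3 cos 40.1° = 20.12 m/s; v_y0 = 26.3 sin 40.1° = 16.94 m/s.
Time to reach the wall: t = 13.1 / 20.12 = 0.6511 s.
Height at that point: y = 16.94×0.6511 − 5.000×0.6511² = 8.910 m.
That is 8.910 − 6.94 = 1.97 m above the top of the wall, so the jet of water clears it.

Yes — it clears the wall by 1.97 m.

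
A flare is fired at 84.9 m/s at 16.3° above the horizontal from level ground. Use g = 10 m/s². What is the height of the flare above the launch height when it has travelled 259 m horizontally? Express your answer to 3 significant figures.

25.2 m

v_x = 84.9 cos 16.3° = 81.49 m/s, v_y0 = 84.9 sin 16.3° = 23.83 m/s.
Time to reach x = 259 m: t = x / v_x = 259 / 81.49 = 3.178 s.
y = v_y0 t − ½ g t² = 23.83×3.178 − 5.000×3.178² = 25.2 m.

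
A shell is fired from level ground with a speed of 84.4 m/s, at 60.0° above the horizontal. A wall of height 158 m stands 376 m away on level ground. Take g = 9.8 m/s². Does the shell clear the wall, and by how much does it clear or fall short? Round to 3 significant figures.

Yes — it clears the wall by 104 m.

v_x = 84.4 cos 60.0° = 42.20 m/s; v_y0 = 84.4 sin 60.0° = 73.09 m/s.
Time to reach the wall: t = 376 / 42.20 = 8.910 s.
Height at that point: y = 73.09×8.910 − 4.900×8.910² = 262.2 m.
That is 262.2 − 158 = 104 m above the top of the wall, so the shell clears it.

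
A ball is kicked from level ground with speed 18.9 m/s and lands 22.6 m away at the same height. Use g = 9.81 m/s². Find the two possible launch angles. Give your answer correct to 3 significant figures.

19.2° and 70.8°

Level-ground range: R = v₀² sin(2θ)/g ⇒ sin 2θ = R g / v₀² = 22.6×9.81/18.9² = 0.6207.
2θ = arcsin(0.6207) = 38.37° or 180° − 38.37° = 141.63°.
So θ = 19.2° or θ = 70.8°.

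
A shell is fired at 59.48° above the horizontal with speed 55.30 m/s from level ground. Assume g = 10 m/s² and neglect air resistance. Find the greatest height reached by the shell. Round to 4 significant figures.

113.5 m

Vertical component of launch velocity: v_y = 55.30 sin 59.48° = 47.638 m/s.
At the highest point the vertical velocity is zero, so v_y² = 2 g h_max.
h_max = (47.638)² / (2 × 10) = 2269.4 / 20.00 = 113.5 m.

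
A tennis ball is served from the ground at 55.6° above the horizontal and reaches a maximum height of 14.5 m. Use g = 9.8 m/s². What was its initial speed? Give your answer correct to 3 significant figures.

20.4 m/s

At maximum height v_y = 0, so (v₀ sin θ)² = 2 g H.
v₀ sin 55.6° = √(2 × 9.8 × 14.5) = 16.86 m/s.
v₀ = 16.86 / sin 55.6° = 16.86 / 0.8251 = 20.4 m/s.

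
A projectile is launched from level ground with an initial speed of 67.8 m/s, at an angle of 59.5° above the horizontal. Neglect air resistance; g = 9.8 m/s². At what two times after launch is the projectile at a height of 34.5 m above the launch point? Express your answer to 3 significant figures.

0.623 s and 11.3 s

v_y0 = 67.8 sin 59.5° = 58.42 m/s.
Set y = v_y0 t − ½ g t² = 34.5: 4.900 t² − 58.42 t + 34.5 = 0.
t = [58.42 ± √(3413 − 676.2)] / 9.8 = (58.42 ± 52.31) / 9.8, giving t = 0.623 s or t = 11.3 s.
So the projectile is at 34.5 m at t = 0.623 s (rising) and t = 11.3 s (falling).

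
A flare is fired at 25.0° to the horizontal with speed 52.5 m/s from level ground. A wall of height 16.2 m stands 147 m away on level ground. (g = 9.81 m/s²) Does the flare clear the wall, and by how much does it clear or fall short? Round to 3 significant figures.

Yes — it clears the wall by 5.53 m.

v_x = 52.5 cos 25.0° = 47.58 m/s; v_y0 = 52.5 sin 25.0° = 22.19 m/s.
Time to reach the wall: t = 147 / 47.58 = 3.090 s.
Height at that point: y = 22.19×3.090 − 4.905×3.090² = 21.73 m.
That is 21.73 − 16.2 = 5.53 m above the top of the wall, so the flare clears it.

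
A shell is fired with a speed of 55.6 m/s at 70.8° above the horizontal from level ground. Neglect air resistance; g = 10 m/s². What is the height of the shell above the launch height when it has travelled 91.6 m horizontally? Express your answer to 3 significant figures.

138 m

v_x = 55.6 cos 70.8° = 18.28 m/s, v_y0 = 55.6 sin 70.8° = 52.51 m/s.
Time to reach x = 91.6 m: t = x / v_x = 91.6 / 18.28 = 5.011 s.
y = v_y0 t − ½ g t² = 52.51×5.011 − 5.000×5.011² = 138 m.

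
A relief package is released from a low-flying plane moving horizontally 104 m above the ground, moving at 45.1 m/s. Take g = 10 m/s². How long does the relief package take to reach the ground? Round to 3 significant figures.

The horizontal speed doesn't affect the fall. With v_y0 = 0, h = ½ g t².
t = √(2 × 104 / 10) = √20.80 = 4.56 s.

4.56 s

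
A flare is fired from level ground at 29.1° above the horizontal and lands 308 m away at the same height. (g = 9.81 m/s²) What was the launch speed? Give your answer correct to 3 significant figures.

59.6 m/s

On level ground, R = v₀² sin(2θ) / g, so v₀ = √(R g / sin 2θ).
sin(2 × 29.1°) = 0.8499.
v₀ = √(308 × 9.81 / 0.8499) = √3555 = 59.6 m/s.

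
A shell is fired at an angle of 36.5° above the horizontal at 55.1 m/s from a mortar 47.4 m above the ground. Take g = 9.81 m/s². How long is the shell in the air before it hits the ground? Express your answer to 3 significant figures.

Vertical component: v_y = 55.1 sin 36.5° = 32.77 m/s.
Taking up as positive with launch at y = 47.4 m, landing at y = 0: 0 = 47.4 + 32.77 t − ½(9.81) t².
Solving 4.905 t² − 32.77 t − 47.4 = 0 gives t = [32.77 + √(32.77² + 4·4.905·47.4)] / 9.810 = 7.90 s.

7.90 s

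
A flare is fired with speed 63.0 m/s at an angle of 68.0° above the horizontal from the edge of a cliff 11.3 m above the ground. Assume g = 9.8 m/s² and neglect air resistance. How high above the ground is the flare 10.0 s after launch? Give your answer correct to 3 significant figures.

105 m

v_y0 = 63.0 sin 68.0° = 58.41 m/s.
y(t) = 11.3 + v_y0 t − ½ g t² = 11.3 + 58.41×10.0 − ½×9.8×10.0² = 105 m.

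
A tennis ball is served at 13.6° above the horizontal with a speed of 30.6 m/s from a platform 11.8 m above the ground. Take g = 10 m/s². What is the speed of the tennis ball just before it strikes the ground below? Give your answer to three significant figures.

34.2 m/s

v_x = 30.6 cos 13.6° = 29.74 m/s is unchanged throughout.
For the vertical component, v_y² = v_y0² + 2 g h = (7.195)² + 2×10×11.8 = 287.8, so |v_y| = 16.96 m/s.
Impact speed = √(v_x² + v_y²) = √(884.5 + 287.8) = 34.2 m/s.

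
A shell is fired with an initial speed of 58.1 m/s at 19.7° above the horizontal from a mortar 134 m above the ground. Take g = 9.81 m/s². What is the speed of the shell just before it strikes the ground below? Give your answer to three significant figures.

v_x = 58.1 cos 19.7° = 54.70 m/s is unchanged throughout.
For the vertical component, v_y² = v_y0² + 2 g h = (19.59)² + 2×9.81×134 = 3013, so |v_y| = 54.89 m/s.
Impact speed = √(v_x² + v_y²) = √(2992 + 3013) = 77.5 m/s.

77.5 m/s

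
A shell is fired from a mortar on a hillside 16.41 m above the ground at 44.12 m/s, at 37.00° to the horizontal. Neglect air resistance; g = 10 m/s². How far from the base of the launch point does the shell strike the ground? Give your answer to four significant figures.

206.8 m

Components: v_x = 44.12 cos 37.00° = 35.236 m/s, v_y = 44.12 sin 37.00° = 26.552 m/s.
Vertical: 0 = 16.41 + 26.552 t − ½(10) t² ⇒ 5.000 t² − 26.552 t − 16.41 = 0.
t = [26.552 + √(705.01 + 328.20)] / 10.00 = 5.8696 s.
Horizontal: R = v_x · t = 35.236 × 5.8696 = 206.8 m.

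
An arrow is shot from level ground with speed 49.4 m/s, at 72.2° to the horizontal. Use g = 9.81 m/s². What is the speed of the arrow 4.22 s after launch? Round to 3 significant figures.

16.1 m/s

v_x = 49.4 cos 72.2° = 15.10 m/s (constant).
v_y(t) = 49.4 sin 72.2° − g t = 47.04 − 9.81 × 4.22 = 5.642 m/s.
Speed = √(v_x² + v_y²) = √(228.0 + 31.83) = 16.1 m/s.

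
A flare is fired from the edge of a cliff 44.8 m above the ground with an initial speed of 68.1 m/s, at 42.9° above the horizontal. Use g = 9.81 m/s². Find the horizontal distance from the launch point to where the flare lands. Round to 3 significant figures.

516 m

Components: v_x = 68.1 cos 42.9° = 49.89 m/s, v_y = 68.1 sin 42.9° = 46.36 m/s.
Vertical: 0 = 44.8 + 46.36 t − ½(9.81) t² ⇒ 4.905 t² − 46.36 t − 44.8 = 0.
t = [46.36 + √(2149 + 879.0)] / 9.810 = 10.34 s.
Horizontal: R = v_x · t = 49.89 × 10.34 = 516 m.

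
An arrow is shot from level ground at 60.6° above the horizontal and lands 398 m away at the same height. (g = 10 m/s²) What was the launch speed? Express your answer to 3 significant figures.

68.2 m/s

On level ground, R = v₀² sin(2θ) / g, so v₀ = √(R g / sin 2θ).
sin(2 × 60.6°) = 0.8554.
v₀ = √(398 × 10 / 0.8554) = √4653 = 68.2 m/s.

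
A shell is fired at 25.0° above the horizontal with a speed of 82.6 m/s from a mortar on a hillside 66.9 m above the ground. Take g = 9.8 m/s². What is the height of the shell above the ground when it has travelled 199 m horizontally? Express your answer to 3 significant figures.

125 m

v_x = 82.6 cos 25.0° = 74.86 m/s, v_y0 = 82.6 sin 25.0° = 34.91 m/s.
Time to reach x = 199 m: t = x / v_x = 199 / 74.86 = 2.658 s.
y = 66.9 + v_y0 t − ½ g t² = 66.9 + 34.91×2.658 − 4.900×2.658² = 125 m.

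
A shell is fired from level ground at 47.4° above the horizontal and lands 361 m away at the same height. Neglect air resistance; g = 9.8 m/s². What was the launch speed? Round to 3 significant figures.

On level ground, R = v₀² sin(2θ) / g, so v₀ = √(R g / sin 2θ).
sin(2 × 47.4°) = 0.9965.
v₀ = √(361 × 9.8 / 0.9965) = √3550 = 59.6 m/s.

59.6 m/s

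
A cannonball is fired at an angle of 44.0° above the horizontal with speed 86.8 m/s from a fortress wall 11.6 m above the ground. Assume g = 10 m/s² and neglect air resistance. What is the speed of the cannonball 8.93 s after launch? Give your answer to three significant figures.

68.8 m/s

v_x = 86.8 cos 44.0° = 62.44 m/s (constant).
v_y(t) = 86.8 sin 44.0° − g t = 60.30 − 10 × 8.93 = -29.00 m/s.
Speed = √(v_x² + v_y²) = √(3899 + 841.0) = 68.8 m/s.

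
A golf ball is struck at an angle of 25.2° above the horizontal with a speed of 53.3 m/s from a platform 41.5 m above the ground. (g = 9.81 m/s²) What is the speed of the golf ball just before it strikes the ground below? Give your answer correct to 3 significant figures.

v_x = 53.3 cos 25.2° = 48.23 m/s is unchanged throughout.
For the vertical component, v_y² = v_y0² + 2 g h = (22.69)² + 2×9.81×41.5 = 1329, so |v_y| = 36.46 m/s.
Impact speed = √(v_x² + v_y²) = √(2326 + 1329) = 60.5 m/s.

60.5 m/s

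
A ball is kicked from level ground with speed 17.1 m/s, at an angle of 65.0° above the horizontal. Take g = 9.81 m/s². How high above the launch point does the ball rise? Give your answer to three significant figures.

12.2 m

Vertical component of launch velocity: v_y = 17.1 sin 65.0° = 15.50 m/s.
At the highest point the vertical velocity is zero, so v_y² = 2 g h_max.
h_max = (15.50)² / (2 × 9.81) = 240.2 / 19.62 = 12.2 m.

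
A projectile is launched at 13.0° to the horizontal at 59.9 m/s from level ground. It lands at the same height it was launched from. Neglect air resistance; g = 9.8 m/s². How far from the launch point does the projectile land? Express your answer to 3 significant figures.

160 m

Components: v_x = 59.9 cos 13.0° = 58.36 m/s, v_y = 59.9 sin 13.0° = 13.47 m/s.
Time of flight (same landing height): t = 2 v_y / g = 2 × 13.47 / 9.8 = 2.749 s.
Range: R = v_x · t = 58.36 × 2.749 = 160 m.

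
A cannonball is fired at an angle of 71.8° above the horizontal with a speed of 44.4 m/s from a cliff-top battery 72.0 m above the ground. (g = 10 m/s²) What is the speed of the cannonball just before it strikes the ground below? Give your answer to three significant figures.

v_x = 44.4 cos 71.8° = 13.87 m/s is unchanged throughout.
For the vertical component, v_y² = v_y0² + 2 g h = (42.18)² + 2×10×72.0 = 3219, so |v_y| = 56.74 m/s.
Impact speed = √(v_x² + v_y²) = √(192.4 + 3219) = 58.4 m/s.

58.4 m/s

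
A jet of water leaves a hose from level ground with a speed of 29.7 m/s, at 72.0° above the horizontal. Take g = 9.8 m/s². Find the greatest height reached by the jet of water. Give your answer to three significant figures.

Vertical component of launch velocity: v_y = 29.7 sin 72.0° = 28.25 m/s.
At the highest point the vertical velocity is zero, so v_y² = 2 g h_max.
h_max = (28.25)² / (2 × 9.8) = 798.1 / 19.60 = 40.7 m.

40.7 m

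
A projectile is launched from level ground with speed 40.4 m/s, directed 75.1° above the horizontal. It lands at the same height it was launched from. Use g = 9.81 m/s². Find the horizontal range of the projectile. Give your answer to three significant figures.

For level ground, R = v₀² sin(2θ) / g.
sin(2 × 75.1°) = sin 150.2° = 0.4970.
R = (40.4)² × 0.4970 / 9.81 = 82.7 m.

82.7 m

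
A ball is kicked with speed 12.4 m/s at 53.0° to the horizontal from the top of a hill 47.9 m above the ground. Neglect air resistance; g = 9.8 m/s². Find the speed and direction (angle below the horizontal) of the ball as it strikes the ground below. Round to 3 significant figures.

v_x = 12.4 cos 53.0° = 7.463 m/s (constant).
|v_y| at impact = √((9.903)² + 2×9.8×47.9) = 32.20 m/s.
Speed = √(7.463² + 32.20²) = 33.1 m/s; angle = arctan(32.20/7.463) = 77.0° below horizontal.

33.1 m/s at 77.0° below the horizontal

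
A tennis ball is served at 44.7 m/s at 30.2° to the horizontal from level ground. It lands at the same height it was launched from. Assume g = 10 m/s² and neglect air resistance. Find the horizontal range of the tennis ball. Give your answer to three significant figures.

For level ground, R = v₀² sin(2θ) / g.
sin(2 × 30.2°) = sin 60.40° = 0.8695.
R = (44.7)² × 0.8695 / 10 = 174 m.

174 m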